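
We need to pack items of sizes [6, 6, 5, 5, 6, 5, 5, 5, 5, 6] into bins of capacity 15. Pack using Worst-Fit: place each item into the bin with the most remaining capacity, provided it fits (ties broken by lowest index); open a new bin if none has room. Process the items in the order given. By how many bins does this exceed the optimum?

1

Worst-Fit: [6,6] [5,5,5] [6,5] [5,5] [6] → 5 bins.
Total size 54; any packing needs at least ⌈54/15⌉ = 4 bins.
An optimal packing achieves that bound: [6,6] [6,6] [5,5,5] [5,5,5] → 4 bins.
Excess: 5 − 4 = 1.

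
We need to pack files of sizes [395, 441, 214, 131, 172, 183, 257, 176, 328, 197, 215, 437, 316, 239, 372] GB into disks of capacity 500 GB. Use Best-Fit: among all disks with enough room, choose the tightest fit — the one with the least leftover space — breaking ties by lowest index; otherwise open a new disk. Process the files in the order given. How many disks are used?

11

Put 395 GB in disk 1; 105 GB remain.
Put 441 GB in disk 2; 59 GB remain.
Put 214 GB in disk 3; 286 GB remain.
Put 131 GB in disk 3; 155 GB remain.
Put 172 GB in disk 4; 328 GB remain.
Put 183 GB in disk 4; 145 GB remain.
Put 257 GB in disk 5; 243 GB remain.
Put 176 GB in disk 5; 67 GB remain.
Put 328 GB in disk 6; 172 GB remain.
Put 197 GB in disk 7; 303 GB remain.
Put 215 GB in disk 7; 88 GB remain.
Put 437 GB in disk 8; 63 GB remain.
Put 316 GB in disk 9; 184 GB remain.
Put 239 GB in disk 10; 261 GB remain.
Put 372 GB in disk 11; 128 GB remain.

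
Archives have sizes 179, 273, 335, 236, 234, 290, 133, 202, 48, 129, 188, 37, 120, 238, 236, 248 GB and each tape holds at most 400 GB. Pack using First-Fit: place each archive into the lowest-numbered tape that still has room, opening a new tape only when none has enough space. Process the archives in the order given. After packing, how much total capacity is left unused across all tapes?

874

179 GB → tape 1 (remaining 221 GB)
273 GB → tape 2 (remaining 127 GB)
335 GB → tape 3 (remaining 65 GB)
236 GB → tape 4 (remaining 164 GB)
234 GB → tape 5 (remaining 166 GB)
290 GB → tape 6 (remaining 110 GB)
133 GB → tape 1 (remaining 88 GB)
202 GB → tape 7 (remaining 198 GB)
48 GB → tape 1 (remaining 40 GB)
129 GB → tape 4 (remaining 35 GB)
188 GB → tape 7 (remaining 10 GB)
37 GB → tape 1 (remaining 3 GB)
120 GB → tape 2 (remaining 7 GB)
238 GB → tape 8 (remaining 162 GB)
236 GB → tape 9 (remaining 164 GB)
248 GB → tape 10 (remaining 152 GB)
10 tapes × 400 GB = 4000 GB; used 3126 GB; unused 874 GB.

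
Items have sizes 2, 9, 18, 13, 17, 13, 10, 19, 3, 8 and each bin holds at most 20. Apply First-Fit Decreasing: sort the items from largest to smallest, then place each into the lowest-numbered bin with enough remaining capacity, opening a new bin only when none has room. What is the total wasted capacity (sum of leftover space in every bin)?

28

Sorted descending: 19, 18, 17, 13, 13, 10, 9, 8, 3, 2.
bin 1: place 19, 1 left
bin 2: place 18, 2 left
bin 3: place 17, 3 left
bin 4: place 13, 7 left
bin 5: place 13, 7 left
bin 6: place 10, 10 left
bin 6: place 9, 1 left
bin 7: place 8, 12 left
bin 3: place 3, 0 left
bin 2: place 2, 0 left
7 bins × 20 = 140; used 112; unused 28.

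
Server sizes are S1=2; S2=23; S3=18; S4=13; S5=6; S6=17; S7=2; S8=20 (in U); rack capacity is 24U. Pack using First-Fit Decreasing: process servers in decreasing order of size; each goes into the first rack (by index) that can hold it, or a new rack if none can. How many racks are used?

5 racks

Sorted descending: 23, 20, 18, 17, 13, 6, 2, 2.
23U → rack 1 (remaining 1U)
20U → rack 2 (remaining 4U)
18U → rack 3 (remaining 6U)
17U → rack 4 (remaining 7U)
13U → rack 5 (remaining 11U)
6U → rack 3 (remaining 0U)
2U → rack 2 (remaining 2U)
2U → rack 2 (remaining 0U)
Final racks: [23] [20,2,2] [18,6] [17] [13].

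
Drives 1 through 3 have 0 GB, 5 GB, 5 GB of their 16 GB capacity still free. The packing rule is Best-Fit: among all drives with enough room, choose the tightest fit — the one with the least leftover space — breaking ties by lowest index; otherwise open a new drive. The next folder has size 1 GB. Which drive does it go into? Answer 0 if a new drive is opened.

2

Drives with room: drive 2 (5 GB), drive 3 (5 GB).
Tightest fit is drive 2 with 5 GB free.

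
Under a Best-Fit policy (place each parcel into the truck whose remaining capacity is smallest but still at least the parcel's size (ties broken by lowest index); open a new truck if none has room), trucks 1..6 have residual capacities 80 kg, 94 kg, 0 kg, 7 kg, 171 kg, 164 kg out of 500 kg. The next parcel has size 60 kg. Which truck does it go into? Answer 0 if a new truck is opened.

Trucks with room: truck 1 (80 kg), truck 2 (94 kg), truck 5 (171 kg), truck 6 (164 kg).
Tightest fit is truck 1 with 80 kg free.

1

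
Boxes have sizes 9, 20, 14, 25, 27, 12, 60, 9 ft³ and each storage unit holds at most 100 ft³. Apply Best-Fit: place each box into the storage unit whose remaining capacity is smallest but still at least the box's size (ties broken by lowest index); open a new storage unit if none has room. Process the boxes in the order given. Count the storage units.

2 storage units

9 ft³ → storage unit 1 (remaining 91 ft³)
20 ft³ → storage unit 1 (remaining 71 ft³)
14 ft³ → storage unit 1 (remaining 57 ft³)
25 ft³ → storage unit 1 (remaining 32 ft³)
27 ft³ → storage unit 1 (remaining 5 ft³)
12 ft³ → storage unit 2 (remaining 88 ft³)
60 ft³ → storage unit 2 (remaining 28 ft³)
9 ft³ → storage unit 2 (remaining 19 ft³)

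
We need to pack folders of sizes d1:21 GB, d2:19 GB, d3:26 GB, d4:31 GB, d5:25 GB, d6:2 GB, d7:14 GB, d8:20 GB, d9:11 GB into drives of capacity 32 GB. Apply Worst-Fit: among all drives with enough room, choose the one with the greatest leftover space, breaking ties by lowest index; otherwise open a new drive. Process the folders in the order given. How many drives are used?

7

drive 1: place d1 (21 GB), 11 GB left
drive 2: place d2 (19 GB), 13 GB left
drive 3: place d3 (26 GB), 6 GB left
drive 4: place d4 (31 GB), 1 GB left
drive 5: place d5 (25 GB), 7 GB left
drive 2: place d6 (2 GB), 11 GB left
drive 6: place d7 (14 GB), 18 GB left
drive 7: place d8 (20 GB), 12 GB left
drive 6: place d9 (11 GB), 7 GB left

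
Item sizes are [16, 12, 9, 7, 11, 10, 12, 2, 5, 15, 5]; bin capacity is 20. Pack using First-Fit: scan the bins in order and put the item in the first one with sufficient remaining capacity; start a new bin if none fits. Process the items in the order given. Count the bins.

6

bin 1: place 16, 4 left
bin 2: place 12, 8 left
bin 3: place 9, 11 left
bin 2: place 7, 1 left
bin 3: place 11, 0 left
bin 4: place 10, 10 left
bin 5: place 12, 8 left
bin 1: place 2, 2 left
bin 4: place 5, 5 left
bin 6: place 15, 5 left
bin 4: place 5, 0 left
Final bins: [16,2] [12,7] [9,11] [10,5,5] [12] [15].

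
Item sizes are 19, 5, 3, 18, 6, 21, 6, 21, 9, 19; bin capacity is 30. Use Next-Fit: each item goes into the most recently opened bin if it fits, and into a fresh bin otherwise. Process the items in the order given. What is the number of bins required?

5

bin 1: place 19, 11 left
bin 1: place 5, 6 left
bin 1: place 3, 3 left
bin 2: place 18, 12 left
bin 2: place 6, 6 left
bin 3: place 21, 9 left
bin 3: place 6, 3 left
bin 4: place 21, 9 left
bin 4: place 9, 0 left
bin 5: place 19, 11 left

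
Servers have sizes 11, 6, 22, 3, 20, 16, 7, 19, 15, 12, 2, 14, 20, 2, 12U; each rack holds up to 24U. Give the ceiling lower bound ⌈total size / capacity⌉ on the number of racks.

8

Total size = 11 + 6 + 22 + 3 + 20 + 16 + 7 + 19 + 15 + 12 + 2 + 14 + 20 + 2 + 12 = 181U.
⌈181 / 24⌉ = 8.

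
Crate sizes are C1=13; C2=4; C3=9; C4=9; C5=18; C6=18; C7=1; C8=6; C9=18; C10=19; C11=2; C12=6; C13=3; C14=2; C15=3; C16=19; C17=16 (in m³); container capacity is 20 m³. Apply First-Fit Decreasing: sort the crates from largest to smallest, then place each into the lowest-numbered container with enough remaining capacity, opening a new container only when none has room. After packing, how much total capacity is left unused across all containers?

Sorted descending: 19, 19, 18, 18, 18, 16, 13, 9, 9, 6, 6, 4, 3, 3, 2, 2, 1.
container 1: place 19 m³, 1 m³ left
container 2: place 19 m³, 1 m³ left
container 3: place 18 m³, 2 m³ left
container 4: place 18 m³, 2 m³ left
container 5: place 18 m³, 2 m³ left
container 6: place 16 m³, 4 m³ left
container 7: place 13 m³, 7 m³ left
container 8: place 9 m³, 11 m³ left
container 8: place 9 m³, 2 m³ left
container 7: place 6 m³, 1 m³ left
container 9: place 6 m³, 14 m³ left
container 6: place 4 m³, 0 m³ left
container 9: place 3 m³, 11 m³ left
container 9: place 3 m³, 8 m³ left
container 3: place 2 m³, 0 m³ left
container 4: place 2 m³, 0 m³ left
container 1: place 1 m³, 0 m³ left
9 containers × 20 m³ = 180 m³; used 166 m³; unused 14 m³.

14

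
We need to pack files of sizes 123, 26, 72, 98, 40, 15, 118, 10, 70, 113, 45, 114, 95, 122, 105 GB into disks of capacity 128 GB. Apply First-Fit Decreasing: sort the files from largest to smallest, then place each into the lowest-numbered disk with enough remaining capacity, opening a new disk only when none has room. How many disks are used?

10 disks

Sorted descending: 123, 122, 118, 114, 113, 105, 98, 95, 72, 70, 45, 40, 26, 15, 10.
disk 1: place 123 GB, 5 GB left
disk 2: place 122 GB, 6 GB left
disk 3: place 118 GB, 10 GB left
disk 4: place 114 GB, 14 GB left
disk 5: place 113 GB, 15 GB left
disk 6: place 105 GB, 23 GB left
disk 7: place 98 GB, 30 GB left
disk 8: place 95 GB, 33 GB left
disk 9: place 72 GB, 56 GB left
disk 10: place 70 GB, 58 GB left
disk 9: place 45 GB, 11 GB left
disk 10: place 40 GB, 18 GB left
disk 7: place 26 GB, 4 GB left
disk 5: place 15 GB, 0 GB left
disk 3: place 10 GB, 0 GB left
Final disks: [123] [122] [118,10] [114] [113,15] [105] [98,26] [95] [72,45] [70,40].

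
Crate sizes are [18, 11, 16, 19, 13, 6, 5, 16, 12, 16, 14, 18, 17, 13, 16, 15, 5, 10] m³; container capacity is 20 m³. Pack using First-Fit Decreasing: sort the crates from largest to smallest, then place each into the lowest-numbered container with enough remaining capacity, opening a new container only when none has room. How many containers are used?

15

Sorted descending: 19, 18, 18, 17, 16, 16, 16, 16, 15, 14, 13, 13, 12, 11, 10, 6, 5, 5.
container 1: place 19 m³, 1 m³ left
container 2: place 18 m³, 2 m³ left
container 3: place 18 m³, 2 m³ left
container 4: place 17 m³, 3 m³ left
container 5: place 16 m³, 4 m³ left
container 6: place 16 m³, 4 m³ left
container 7: place 16 m³, 4 m³ left
container 8: place 16 m³, 4 m³ left
container 9: place 15 m³, 5 m³ left
container 10: place 14 m³, 6 m³ left
container 11: place 13 m³, 7 m³ left
container 12: place 13 m³, 7 m³ left
container 13: place 12 m³, 8 m³ left
container 14: place 11 m³, 9 m³ left
container 15: place 10 m³, 10 m³ left
container 10: place 6 m³, 0 m³ left
container 9: place 5 m³, 0 m³ left
container 11: place 5 m³, 2 m³ left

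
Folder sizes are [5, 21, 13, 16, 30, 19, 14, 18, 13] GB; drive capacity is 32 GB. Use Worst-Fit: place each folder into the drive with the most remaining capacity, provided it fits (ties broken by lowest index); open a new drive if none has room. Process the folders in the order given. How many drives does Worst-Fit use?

5 drives

5 GB → drive 1 (remaining 27 GB)
21 GB → drive 1 (remaining 6 GB)
13 GB → drive 2 (remaining 19 GB)
16 GB → drive 2 (remaining 3 GB)
30 GB → drive 3 (remaining 2 GB)
19 GB → drive 4 (remaining 13 GB)
14 GB → drive 5 (remaining 18 GB)
18 GB → drive 5 (remaining 0 GB)
13 GB → drive 4 (remaining 0 GB)
Final drives: [5,21] [13,16] [30] [19,13] [14,18].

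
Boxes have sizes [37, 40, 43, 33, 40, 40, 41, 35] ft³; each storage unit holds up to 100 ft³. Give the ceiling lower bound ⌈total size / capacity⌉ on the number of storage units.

4

Total size = 37 + 40 + 43 + 33 + 40 + 40 + 41 + 35 = 309 ft³.
⌈309 / 100⌉ = 4.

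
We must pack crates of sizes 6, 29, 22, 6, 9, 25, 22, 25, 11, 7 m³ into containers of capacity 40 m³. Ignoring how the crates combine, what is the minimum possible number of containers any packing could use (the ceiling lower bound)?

Total size = 6 + 29 + 22 + 6 + 9 + 25 + 22 + 25 + 11 + 7 = 162 m³.
⌈162 / 40⌉ = 5.

5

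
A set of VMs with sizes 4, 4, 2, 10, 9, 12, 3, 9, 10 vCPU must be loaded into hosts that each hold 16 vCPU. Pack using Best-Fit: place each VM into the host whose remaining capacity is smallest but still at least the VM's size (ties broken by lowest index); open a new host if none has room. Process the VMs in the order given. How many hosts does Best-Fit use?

Put 4 vCPU in host 1; 12 vCPU remain.
Put 4 vCPU in host 1; 8 vCPU remain.
Put 2 vCPU in host 1; 6 vCPU remain.
Put 10 vCPU in host 2; 6 vCPU remain.
Put 9 vCPU in host 3; 7 vCPU remain.
Put 12 vCPU in host 4; 4 vCPU remain.
Put 3 vCPU in host 4; 1 vCPU remain.
Put 9 vCPU in host 5; 7 vCPU remain.
Put 10 vCPU in host 6; 6 vCPU remain.

6 hosts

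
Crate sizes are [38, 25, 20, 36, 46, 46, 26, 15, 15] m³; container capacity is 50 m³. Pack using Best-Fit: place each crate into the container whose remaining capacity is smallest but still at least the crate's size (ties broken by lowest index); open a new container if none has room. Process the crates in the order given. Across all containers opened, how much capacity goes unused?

38 m³ → container 1 (remaining 12 m³)
25 m³ → container 2 (remaining 25 m³)
20 m³ → container 2 (remaining 5 m³)
36 m³ → container 3 (remaining 14 m³)
46 m³ → container 4 (remaining 4 m³)
46 m³ → container 5 (remaining 4 m³)
26 m³ → container 6 (remaining 24 m³)
15 m³ → container 6 (remaining 9 m³)
15 m³ → container 7 (remaining 35 m³)
7 containers × 50 m³ = 350 m³; used 267 m³; unused 83 m³.

83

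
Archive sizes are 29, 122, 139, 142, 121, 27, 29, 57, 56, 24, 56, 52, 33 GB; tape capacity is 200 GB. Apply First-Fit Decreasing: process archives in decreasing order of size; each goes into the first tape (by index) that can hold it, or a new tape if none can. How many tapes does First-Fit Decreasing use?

Sorted descending: 142, 139, 122, 121, 57, 56, 56, 52, 33, 29, 29, 27, 24.
Put 142 GB in tape 1; 58 GB remain.
Put 139 GB in tape 2; 61 GB remain.
Put 122 GB in tape 3; 78 GB remain.
Put 121 GB in tape 4; 79 GB remain.
Put 57 GB in tape 1; 1 GB remain.
Put 56 GB in tape 2; 5 GB remain.
Put 56 GB in tape 3; 22 GB remain.
Put 52 GB in tape 4; 27 GB remain.
Put 33 GB in tape 5; 167 GB remain.
Put 29 GB in tape 5; 138 GB remain.
Put 29 GB in tape 5; 109 GB remain.
Put 27 GB in tape 4; 0 GB remain.
Put 24 GB in tape 5; 85 GB remain.

5 tapes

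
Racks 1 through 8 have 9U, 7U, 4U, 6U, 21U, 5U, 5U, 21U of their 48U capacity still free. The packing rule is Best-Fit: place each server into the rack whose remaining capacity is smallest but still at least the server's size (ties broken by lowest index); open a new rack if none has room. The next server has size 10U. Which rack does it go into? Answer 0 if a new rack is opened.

5

Racks with room: rack 5 (21U), rack 8 (21U).
Tightest fit is rack 5 with 21U free.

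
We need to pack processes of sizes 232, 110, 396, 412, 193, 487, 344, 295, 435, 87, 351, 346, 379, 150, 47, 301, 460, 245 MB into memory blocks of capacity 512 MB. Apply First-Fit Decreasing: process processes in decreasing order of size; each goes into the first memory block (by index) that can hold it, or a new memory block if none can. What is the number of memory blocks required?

Sorted descending: 487, 460, 435, 412, 396, 379, 351, 346, 344, 301, 295, 245, 232, 193, 150, 110, 87, 47.
memory block 1: place 487 MB, 25 MB left
memory block 2: place 460 MB, 52 MB left
memory block 3: place 435 MB, 77 MB left
memory block 4: place 412 MB, 100 MB left
memory block 5: place 396 MB, 116 MB left
memory block 6: place 379 MB, 133 MB left
memory block 7: place 351 MB, 161 MB left
memory block 8: place 346 MB, 166 MB left
memory block 9: place 344 MB, 168 MB left
memory block 10: place 301 MB, 211 MB left
memory block 11: place 295 MB, 217 MB left
memory block 12: place 245 MB, 267 MB left
memory block 12: place 232 MB, 35 MB left
memory block 10: place 193 MB, 18 MB left
memory block 7: place 150 MB, 11 MB left
memory block 5: place 110 MB, 6 MB left
memory block 4: place 87 MB, 13 MB left
memory block 2: place 47 MB, 5 MB left

12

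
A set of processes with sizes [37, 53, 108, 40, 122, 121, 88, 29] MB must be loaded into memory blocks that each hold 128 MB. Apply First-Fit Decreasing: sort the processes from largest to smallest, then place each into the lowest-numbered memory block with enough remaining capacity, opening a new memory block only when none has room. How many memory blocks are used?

Sorted descending: 122, 121, 108, 88, 53, 40, 37, 29.
122 MB → memory block 1 (remaining 6 MB)
121 MB → memory block 2 (remaining 7 MB)
108 MB → memory block 3 (remaining 20 MB)
88 MB → memory block 4 (remaining 40 MB)
53 MB → memory block 5 (remaining 75 MB)
40 MB → memory block 4 (remaining 0 MB)
37 MB → memory block 5 (remaining 38 MB)
29 MB → memory block 5 (remaining 9 MB)

5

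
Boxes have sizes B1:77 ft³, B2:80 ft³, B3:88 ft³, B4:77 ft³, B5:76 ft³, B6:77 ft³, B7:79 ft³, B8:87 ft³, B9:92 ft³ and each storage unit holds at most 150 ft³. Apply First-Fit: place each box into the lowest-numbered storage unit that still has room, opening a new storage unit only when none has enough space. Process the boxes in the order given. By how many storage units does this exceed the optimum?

First-Fit: [77] [80] [88] [77] [76] [77] [79] [87] [92] → 9 storage units.
9 boxes exceed 75 ft³ (half the capacity), and no two of those can share a storage unit, so at least 9 storage units are needed.
So 9 is already optimal.

0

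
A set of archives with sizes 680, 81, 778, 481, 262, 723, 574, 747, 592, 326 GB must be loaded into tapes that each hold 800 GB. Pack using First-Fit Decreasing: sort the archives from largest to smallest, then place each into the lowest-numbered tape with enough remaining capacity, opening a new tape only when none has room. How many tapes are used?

8 tapes

Sorted descending: 778, 747, 723, 680, 592, 574, 481, 326, 262, 81.
tape 1: place 778 GB, 22 GB left
tape 2: place 747 GB, 53 GB left
tape 3: place 723 GB, 77 GB left
tape 4: place 680 GB, 120 GB left
tape 5: place 592 GB, 208 GB left
tape 6: place 574 GB, 226 GB left
tape 7: place 481 GB, 319 GB left
tape 8: place 326 GB, 474 GB left
tape 7: place 262 GB, 57 GB left
tape 4: place 81 GB, 39 GB left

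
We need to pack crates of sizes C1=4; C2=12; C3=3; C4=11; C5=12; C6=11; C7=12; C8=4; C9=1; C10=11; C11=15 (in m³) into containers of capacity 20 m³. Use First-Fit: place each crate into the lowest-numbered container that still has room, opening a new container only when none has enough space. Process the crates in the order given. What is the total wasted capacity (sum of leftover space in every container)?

C1 (4 m³) → container 1 (remaining 16 m³)
C2 (12 m³) → container 1 (remaining 4 m³)
C3 (3 m³) → container 1 (remaining 1 m³)
C4 (11 m³) → container 2 (remaining 9 m³)
C5 (12 m³) → container 3 (remaining 8 m³)
C6 (11 m³) → container 4 (remaining 9 m³)
C7 (12 m³) → container 5 (remaining 8 m³)
C8 (4 m³) → container 2 (remaining 5 m³)
C9 (1 m³) → container 1 (remaining 0 m³)
C10 (11 m³) → container 6 (remaining 9 m³)
C11 (15 m³) → container 7 (remaining 5 m³)
7 containers × 20 m³ = 140 m³; used 96 m³; unused 44 m³.

44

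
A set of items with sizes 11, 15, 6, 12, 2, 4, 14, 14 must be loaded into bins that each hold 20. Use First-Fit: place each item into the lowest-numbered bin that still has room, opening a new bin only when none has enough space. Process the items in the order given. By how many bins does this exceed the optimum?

First-Fit: [11,6,2] [15,4] [12] [14] [14] → 5 bins.
5 items exceed 10 (half the capacity), and no two of those can share a bin, so at least 5 bins are needed.
So 5 is already optimal.

0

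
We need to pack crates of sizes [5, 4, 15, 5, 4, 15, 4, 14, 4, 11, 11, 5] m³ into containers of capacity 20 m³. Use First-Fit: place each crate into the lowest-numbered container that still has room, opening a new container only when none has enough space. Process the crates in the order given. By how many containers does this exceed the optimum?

First-Fit: [5,4,5,4] [15,4] [15,4] [14,5] [11] [11] → 6 containers.
Total size 97 m³; any packing needs at least ⌈97/20⌉ = 5 containers.
An optimal packing achieves that bound: [15,5] [15,5] [14,5] [11,4,4] [11,4,4] → 5 containers.
Excess: 6 − 5 = 1.

1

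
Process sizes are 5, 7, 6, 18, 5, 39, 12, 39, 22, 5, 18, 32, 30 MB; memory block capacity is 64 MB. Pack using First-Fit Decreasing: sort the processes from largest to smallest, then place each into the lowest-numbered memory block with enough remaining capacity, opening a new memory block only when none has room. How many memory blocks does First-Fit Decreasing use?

Sorted descending: 39, 39, 32, 30, 22, 18, 18, 12, 7, 6, 5, 5, 5.
memory block 1: place 39 MB, 25 MB left
memory block 2: place 39 MB, 25 MB left
memory block 3: place 32 MB, 32 MB left
memory block 3: place 30 MB, 2 MB left
memory block 1: place 22 MB, 3 MB left
memory block 2: place 18 MB, 7 MB left
memory block 4: place 18 MB, 46 MB left
memory block 4: place 12 MB, 34 MB left
memory block 2: place 7 MB, 0 MB left
memory block 4: place 6 MB, 28 MB left
memory block 4: place 5 MB, 23 MB left
memory block 4: place 5 MB, 18 MB left
memory block 4: place 5 MB, 13 MB left
Final memory blocks: [39,22] [39,18,7] [32,30] [18,12,6,5,5,5].

4 memory blocks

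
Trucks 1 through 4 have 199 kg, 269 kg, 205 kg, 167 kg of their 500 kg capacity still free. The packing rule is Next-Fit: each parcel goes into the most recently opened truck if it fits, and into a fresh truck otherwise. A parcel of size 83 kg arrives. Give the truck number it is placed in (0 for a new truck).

4

Next-Fit only looks at truck 4, which has 167 kg free.
83 kg fits there.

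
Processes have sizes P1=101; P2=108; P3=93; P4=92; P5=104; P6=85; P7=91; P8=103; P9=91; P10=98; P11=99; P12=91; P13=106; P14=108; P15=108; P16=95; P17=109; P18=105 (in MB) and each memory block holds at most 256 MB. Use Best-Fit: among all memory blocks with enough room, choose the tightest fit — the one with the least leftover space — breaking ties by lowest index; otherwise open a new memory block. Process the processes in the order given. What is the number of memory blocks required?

Put P1 (101 MB) in memory block 1; 155 MB remain.
Put P2 (108 MB) in memory block 1; 47 MB remain.
Put P3 (93 MB) in memory block 2; 163 MB remain.
Put P4 (92 MB) in memory block 2; 71 MB remain.
Put P5 (104 MB) in memory block 3; 152 MB remain.
Put P6 (85 MB) in memory block 3; 67 MB remain.
Put P7 (91 MB) in memory block 4; 165 MB remain.
Put P8 (103 MB) in memory block 4; 62 MB remain.
Put P9 (91 MB) in memory block 5; 165 MB remain.
Put P10 (98 MB) in memory block 5; 67 MB remain.
Put P11 (99 MB) in memory block 6; 157 MB remain.
Put P12 (91 MB) in memory block 6; 66 MB remain.
Put P13 (106 MB) in memory block 7; 150 MB remain.
Put P14 (108 MB) in memory block 7; 42 MB remain.
Put P15 (108 MB) in memory block 8; 148 MB remain.
Put P16 (95 MB) in memory block 8; 53 MB remain.
Put P17 (109 MB) in memory block 9; 147 MB remain.
Put P18 (105 MB) in memory block 9; 42 MB remain.

9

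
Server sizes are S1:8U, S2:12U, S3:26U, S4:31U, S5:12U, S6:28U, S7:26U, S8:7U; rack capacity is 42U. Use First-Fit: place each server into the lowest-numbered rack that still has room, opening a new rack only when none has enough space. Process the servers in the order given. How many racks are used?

5 racks

rack 1: place S1 (8U), 34U left
rack 1: place S2 (12U), 22U left
rack 2: place S3 (26U), 16U left
rack 3: place S4 (31U), 11U left
rack 1: place S5 (12U), 10U left
rack 4: place S6 (28U), 14U left
rack 5: place S7 (26U), 16U left
rack 1: place S8 (7U), 3U left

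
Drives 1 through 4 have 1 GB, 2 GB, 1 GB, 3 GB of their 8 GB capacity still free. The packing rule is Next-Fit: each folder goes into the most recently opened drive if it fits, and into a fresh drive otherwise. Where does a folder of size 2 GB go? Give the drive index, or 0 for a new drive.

4

Next-Fit only looks at drive 4, which has 3 GB free.
2 GB fits there.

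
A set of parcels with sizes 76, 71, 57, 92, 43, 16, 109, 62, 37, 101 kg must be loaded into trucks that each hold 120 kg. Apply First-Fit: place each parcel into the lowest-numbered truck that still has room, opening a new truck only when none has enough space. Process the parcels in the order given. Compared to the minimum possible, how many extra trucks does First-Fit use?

First-Fit: [76,43] [71,16] [57,62] [92] [109] [37] [101] → 7 trucks.
Total size 664 kg; any packing needs at least ⌈664/120⌉ = 6 trucks.
An optimal packing achieves that bound: [109] [101,16] [92] [76,43] [71,37] [62,57] → 6 trucks.
Excess: 7 − 6 = 1.

1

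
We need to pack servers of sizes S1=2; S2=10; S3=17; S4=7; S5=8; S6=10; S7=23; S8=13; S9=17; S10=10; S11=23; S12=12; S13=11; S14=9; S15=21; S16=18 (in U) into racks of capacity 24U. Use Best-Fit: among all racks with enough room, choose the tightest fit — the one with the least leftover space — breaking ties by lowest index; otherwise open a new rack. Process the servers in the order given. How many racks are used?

rack 1: place S1 (2U), 22U left
rack 1: place S2 (10U), 12U left
rack 2: place S3 (17U), 7U left
rack 2: place S4 (7U), 0U left
rack 1: place S5 (8U), 4U left
rack 3: place S6 (10U), 14U left
rack 4: place S7 (23U), 1U left
rack 3: place S8 (13U), 1U left
rack 5: place S9 (17U), 7U left
rack 6: place S10 (10U), 14U left
rack 7: place S11 (23U), 1U left
rack 6: place S12 (12U), 2U left
rack 8: place S13 (11U), 13U left
rack 8: place S14 (9U), 4U left
rack 9: place S15 (21U), 3U left
rack 10: place S16 (18U), 6U left

10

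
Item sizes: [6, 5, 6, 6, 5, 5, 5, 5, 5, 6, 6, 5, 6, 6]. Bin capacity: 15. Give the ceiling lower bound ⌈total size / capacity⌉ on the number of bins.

Total size = 6 + 5 + 6 + 6 + 5 + 5 + 5 + 5 + 5 + 6 + 6 + 5 + 6 + 6 = 77.
⌈77 / 15⌉ = 6.

6 bins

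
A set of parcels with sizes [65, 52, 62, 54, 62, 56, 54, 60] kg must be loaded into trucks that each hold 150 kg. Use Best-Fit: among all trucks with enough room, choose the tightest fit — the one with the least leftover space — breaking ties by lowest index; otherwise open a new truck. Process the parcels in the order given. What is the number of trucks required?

Put 65 kg in truck 1; 85 kg remain.
Put 52 kg in truck 1; 33 kg remain.
Put 62 kg in truck 2; 88 kg remain.
Put 54 kg in truck 2; 34 kg remain.
Put 62 kg in truck 3; 88 kg remain.
Put 56 kg in truck 3; 32 kg remain.
Put 54 kg in truck 4; 96 kg remain.
Put 60 kg in truck 4; 36 kg remain.

4 trucks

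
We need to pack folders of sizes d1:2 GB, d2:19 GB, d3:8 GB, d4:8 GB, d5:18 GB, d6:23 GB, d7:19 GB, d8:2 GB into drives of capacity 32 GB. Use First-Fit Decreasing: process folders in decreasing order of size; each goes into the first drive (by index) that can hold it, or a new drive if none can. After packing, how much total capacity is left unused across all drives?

Sorted descending: 23, 19, 19, 18, 8, 8, 2, 2.
Put 23 GB in drive 1; 9 GB remain.
Put 19 GB in drive 2; 13 GB remain.
Put 19 GB in drive 3; 13 GB remain.
Put 18 GB in drive 4; 14 GB remain.
Put 8 GB in drive 1; 1 GB remain.
Put 8 GB in drive 2; 5 GB remain.
Put 2 GB in drive 2; 3 GB remain.
Put 2 GB in drive 2; 1 GB remain.
4 drives × 32 GB = 128 GB; used 99 GB; unused 29 GB.

29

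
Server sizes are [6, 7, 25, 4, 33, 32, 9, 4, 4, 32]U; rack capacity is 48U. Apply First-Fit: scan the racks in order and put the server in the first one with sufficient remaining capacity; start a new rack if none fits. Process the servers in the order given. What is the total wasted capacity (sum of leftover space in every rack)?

rack 1: place 6U, 42U left
rack 1: place 7U, 35U left
rack 1: place 25U, 10U left
rack 1: place 4U, 6U left
rack 2: place 33U, 15U left
rack 3: place 32U, 16U left
rack 2: place 9U, 6U left
rack 1: place 4U, 2U left
rack 2: place 4U, 2U left
rack 4: place 32U, 16U left
4 racks × 48U = 192U; used 156U; unused 36U.

36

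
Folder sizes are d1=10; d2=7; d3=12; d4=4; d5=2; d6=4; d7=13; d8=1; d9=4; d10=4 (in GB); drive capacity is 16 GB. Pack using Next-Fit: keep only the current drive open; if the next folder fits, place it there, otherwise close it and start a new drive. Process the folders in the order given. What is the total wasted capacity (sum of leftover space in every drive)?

drive 1: place d1 (10 GB), 6 GB left
drive 2: place d2 (7 GB), 9 GB left
drive 3: place d3 (12 GB), 4 GB left
drive 3: place d4 (4 GB), 0 GB left
drive 4: place d5 (2 GB), 14 GB left
drive 4: place d6 (4 GB), 10 GB left
drive 5: place d7 (13 GB), 3 GB left
drive 5: place d8 (1 GB), 2 GB left
drive 6: place d9 (4 GB), 12 GB left
drive 6: place d10 (4 GB), 8 GB left
6 drives × 16 GB = 96 GB; used 61 GB; unused 35 GB.

35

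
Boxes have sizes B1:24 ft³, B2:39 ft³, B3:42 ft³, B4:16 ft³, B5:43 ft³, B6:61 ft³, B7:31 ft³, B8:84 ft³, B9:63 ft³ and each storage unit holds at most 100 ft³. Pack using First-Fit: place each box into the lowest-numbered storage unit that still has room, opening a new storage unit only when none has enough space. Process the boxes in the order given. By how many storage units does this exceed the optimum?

0

First-Fit: [24,39,16] [42,43] [61,31] [84] [63] → 5 storage units.
Total size 403 ft³; any packing needs at least ⌈403/100⌉ = 5 storage units.
So 5 is already optimal.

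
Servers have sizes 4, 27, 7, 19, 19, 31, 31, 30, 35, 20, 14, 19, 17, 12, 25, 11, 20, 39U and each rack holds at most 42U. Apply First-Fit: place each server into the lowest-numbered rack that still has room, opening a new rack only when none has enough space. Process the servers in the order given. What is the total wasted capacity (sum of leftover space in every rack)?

rack 1: place 4U, 38U left
rack 1: place 27U, 11U left
rack 1: place 7U, 4U left
rack 2: place 19U, 23U left
rack 2: place 19U, 4U left
rack 3: place 31U, 11U left
rack 4: place 31U, 11U left
rack 5: place 30U, 12U left
rack 6: place 35U, 7U left
rack 7: place 20U, 22U left
rack 7: place 14U, 8U left
rack 8: place 19U, 23U left
rack 8: place 17U, 6U left
rack 5: place 12U, 0U left
rack 9: place 25U, 17U left
rack 3: place 11U, 0U left
rack 10: place 20U, 22U left
rack 11: place 39U, 3U left
11 racks × 42U = 462U; used 380U; unused 82U.

82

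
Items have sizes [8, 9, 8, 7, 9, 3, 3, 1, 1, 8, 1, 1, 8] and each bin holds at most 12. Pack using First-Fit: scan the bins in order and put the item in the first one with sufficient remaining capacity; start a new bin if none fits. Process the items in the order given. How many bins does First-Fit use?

bin 1: place 8, 4 left
bin 2: place 9, 3 left
bin 3: place 8, 4 left
bin 4: place 7, 5 left
bin 5: place 9, 3 left
bin 1: place 3, 1 left
bin 2: place 3, 0 left
bin 1: place 1, 0 left
bin 3: place 1, 3 left
bin 6: place 8, 4 left
bin 3: place 1, 2 left
bin 3: place 1, 1 left
bin 7: place 8, 4 left
Final bins: [8,3,1] [9,3] [8,1,1,1] [7] [9] [8] [8].

7 bins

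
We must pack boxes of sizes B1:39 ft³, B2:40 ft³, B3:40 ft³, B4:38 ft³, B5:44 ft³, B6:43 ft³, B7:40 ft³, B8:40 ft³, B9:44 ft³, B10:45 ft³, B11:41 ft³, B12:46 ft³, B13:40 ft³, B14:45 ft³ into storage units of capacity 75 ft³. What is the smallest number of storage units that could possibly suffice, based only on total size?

8

Total size = 39 + 40 + 40 + 38 + 44 + 43 + 40 + 40 + 44 + 45 + 41 + 46 + 40 + 45 = 585 ft³.
⌈585 / 75⌉ = 8.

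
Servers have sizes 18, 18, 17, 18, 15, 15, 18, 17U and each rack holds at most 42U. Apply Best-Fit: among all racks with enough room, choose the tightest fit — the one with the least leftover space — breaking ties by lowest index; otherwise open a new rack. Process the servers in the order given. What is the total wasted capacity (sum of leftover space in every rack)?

32

Put 18U in rack 1; 24U remain.
Put 18U in rack 1; 6U remain.
Put 17U in rack 2; 25U remain.
Put 18U in rack 2; 7U remain.
Put 15U in rack 3; 27U remain.
Put 15U in rack 3; 12U remain.
Put 18U in rack 4; 24U remain.
Put 17U in rack 4; 7U remain.
4 racks × 42U = 168U; used 136U; unused 32U.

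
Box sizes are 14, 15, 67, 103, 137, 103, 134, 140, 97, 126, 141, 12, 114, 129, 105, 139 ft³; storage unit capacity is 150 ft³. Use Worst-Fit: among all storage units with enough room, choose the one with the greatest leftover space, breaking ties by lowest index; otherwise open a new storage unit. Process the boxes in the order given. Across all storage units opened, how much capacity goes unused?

374

Put 14 ft³ in storage unit 1; 136 ft³ remain.
Put 15 ft³ in storage unit 1; 121 ft³ remain.
Put 67 ft³ in storage unit 1; 54 ft³ remain.
Put 103 ft³ in storage unit 2; 47 ft³ remain.
Put 137 ft³ in storage unit 3; 13 ft³ remain.
Put 103 ft³ in storage unit 4; 47 ft³ remain.
Put 134 ft³ in storage unit 5; 16 ft³ remain.
Put 140 ft³ in storage unit 6; 10 ft³ remain.
Put 97 ft³ in storage unit 7; 53 ft³ remain.
Put 126 ft³ in storage unit 8; 24 ft³ remain.
Put 141 ft³ in storage unit 9; 9 ft³ remain.
Put 12 ft³ in storage unit 1; 42 ft³ remain.
Put 114 ft³ in storage unit 10; 36 ft³ remain.
Put 129 ft³ in storage unit 11; 21 ft³ remain.
Put 105 ft³ in storage unit 12; 45 ft³ remain.
Put 139 ft³ in storage unit 13; 11 ft³ remain.
13 storage units × 150 ft³ = 1950 ft³; used 1576 ft³; unused 374 ft³.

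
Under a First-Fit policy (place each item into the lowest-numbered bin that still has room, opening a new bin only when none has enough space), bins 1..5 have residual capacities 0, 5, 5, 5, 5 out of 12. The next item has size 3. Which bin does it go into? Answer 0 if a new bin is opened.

Bins with room: bin 2 (5), bin 3 (5), bin 4 (5), bin 5 (5).
The first with room is bin 2.

2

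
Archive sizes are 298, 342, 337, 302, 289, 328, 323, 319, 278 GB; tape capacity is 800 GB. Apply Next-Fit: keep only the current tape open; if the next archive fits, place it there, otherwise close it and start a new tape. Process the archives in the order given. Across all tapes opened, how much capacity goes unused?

298 GB → tape 1 (remaining 502 GB)
342 GB → tape 1 (remaining 160 GB)
337 GB → tape 2 (remaining 463 GB)
302 GB → tape 2 (remaining 161 GB)
289 GB → tape 3 (remaining 511 GB)
328 GB → tape 3 (remaining 183 GB)
323 GB → tape 4 (remaining 477 GB)
319 GB → tape 4 (remaining 158 GB)
278 GB → tape 5 (remaining 522 GB)
5 tapes × 800 GB = 4000 GB; used 2816 GB; unused 1184 GB.

1184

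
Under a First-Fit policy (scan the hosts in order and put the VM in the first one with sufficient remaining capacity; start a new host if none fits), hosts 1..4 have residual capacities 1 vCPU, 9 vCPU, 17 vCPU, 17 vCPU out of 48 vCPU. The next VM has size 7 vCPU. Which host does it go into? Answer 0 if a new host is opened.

Hosts with room: host 2 (9 vCPU), host 3 (17 vCPU), host 4 (17 vCPU).
The first with room is host 2.

2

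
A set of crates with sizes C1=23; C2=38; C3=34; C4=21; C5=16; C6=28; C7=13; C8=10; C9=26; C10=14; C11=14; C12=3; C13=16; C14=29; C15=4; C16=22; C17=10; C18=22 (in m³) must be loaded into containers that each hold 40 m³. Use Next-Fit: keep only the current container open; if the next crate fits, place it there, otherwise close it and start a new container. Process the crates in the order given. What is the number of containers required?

11

C1 (23 m³) → container 1 (remaining 17 m³)
C2 (38 m³) → container 2 (remaining 2 m³)
C3 (34 m³) → container 3 (remaining 6 m³)
C4 (21 m³) → container 4 (remaining 19 m³)
C5 (16 m³) → container 4 (remaining 3 m³)
C6 (28 m³) → container 5 (remaining 12 m³)
C7 (13 m³) → container 6 (remaining 27 m³)
C8 (10 m³) → container 6 (remaining 17 m³)
C9 (26 m³) → container 7 (remaining 14 m³)
C10 (14 m³) → container 7 (remaining 0 m³)
C11 (14 m³) → container 8 (remaining 26 m³)
C12 (3 m³) → container 8 (remaining 23 m³)
C13 (16 m³) → container 8 (remaining 7 m³)
C14 (29 m³) → container 9 (remaining 11 m³)
C15 (4 m³) → container 9 (remaining 7 m³)
C16 (22 m³) → container 10 (remaining 18 m³)
C17 (10 m³) → container 10 (remaining 8 m³)
C18 (22 m³) → container 11 (remaining 18 m³)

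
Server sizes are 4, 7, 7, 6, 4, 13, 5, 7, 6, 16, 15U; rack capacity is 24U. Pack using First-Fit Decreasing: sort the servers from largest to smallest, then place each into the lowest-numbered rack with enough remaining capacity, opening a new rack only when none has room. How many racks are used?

4 racks

Sorted descending: 16, 15, 13, 7, 7, 7, 6, 6, 5, 4, 4.
16U → rack 1 (remaining 8U)
15U → rack 2 (remaining 9U)
13U → rack 3 (remaining 11U)
7U → rack 1 (remaining 1U)
7U → rack 2 (remaining 2U)
7U → rack 3 (remaining 4U)
6U → rack 4 (remaining 18U)
6U → rack 4 (remaining 12U)
5U → rack 4 (remaining 7U)
4U → rack 3 (remaining 0U)
4U → rack 4 (remaining 3U)
Final racks: [16,7] [15,7] [13,7,4] [6,6,5,4].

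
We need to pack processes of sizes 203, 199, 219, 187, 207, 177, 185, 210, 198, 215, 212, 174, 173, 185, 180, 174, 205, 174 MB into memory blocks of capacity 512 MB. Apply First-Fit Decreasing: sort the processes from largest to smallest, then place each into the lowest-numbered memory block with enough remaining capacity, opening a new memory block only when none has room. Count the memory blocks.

9 memory blocks

Sorted descending: 219, 215, 212, 210, 207, 205, 203, 199, 198, 187, 185, 185, 180, 177, 174, 174, 174, 173.
219 MB → memory block 1 (remaining 293 MB)
215 MB → memory block 1 (remaining 78 MB)
212 MB → memory block 2 (remaining 300 MB)
210 MB → memory block 2 (remaining 90 MB)
207 MB → memory block 3 (remaining 305 MB)
205 MB → memory block 3 (remaining 100 MB)
203 MB → memory block 4 (remaining 309 MB)
199 MB → memory block 4 (remaining 110 MB)
198 MB → memory block 5 (remaining 314 MB)
187 MB → memory block 5 (remaining 127 MB)
185 MB → memory block 6 (remaining 327 MB)
185 MB → memory block 6 (remaining 142 MB)
180 MB → memory block 7 (remaining 332 MB)
177 MB → memory block 7 (remaining 155 MB)
174 MB → memory block 8 (remaining 338 MB)
174 MB → memory block 8 (remaining 164 MB)
174 MB → memory block 9 (remaining 338 MB)
173 MB → memory block 9 (remaining 165 MB)
Final memory blocks: [219,215] [212,210] [207,205] [203,199] [198,187] [185,185] [180,177] [174,174] [174,173].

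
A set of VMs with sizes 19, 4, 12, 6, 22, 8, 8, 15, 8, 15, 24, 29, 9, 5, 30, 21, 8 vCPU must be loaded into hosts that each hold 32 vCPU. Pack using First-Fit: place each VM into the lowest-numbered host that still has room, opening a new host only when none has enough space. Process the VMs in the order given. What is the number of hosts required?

9

Put 19 vCPU in host 1; 13 vCPU remain.
Put 4 vCPU in host 1; 9 vCPU remain.
Put 12 vCPU in host 2; 20 vCPU remain.
Put 6 vCPU in host 1; 3 vCPU remain.
Put 22 vCPU in host 3; 10 vCPU remain.
Put 8 vCPU in host 2; 12 vCPU remain.
Put 8 vCPU in host 2; 4 vCPU remain.
Put 15 vCPU in host 4; 17 vCPU remain.
Put 8 vCPU in host 3; 2 vCPU remain.
Put 15 vCPU in host 4; 2 vCPU remain.
Put 24 vCPU in host 5; 8 vCPU remain.
Put 29 vCPU in host 6; 3 vCPU remain.
Put 9 vCPU in host 7; 23 vCPU remain.
Put 5 vCPU in host 5; 3 vCPU remain.
Put 30 vCPU in host 8; 2 vCPU remain.
Put 21 vCPU in host 7; 2 vCPU remain.
Put 8 vCPU in host 9; 24 vCPU remain.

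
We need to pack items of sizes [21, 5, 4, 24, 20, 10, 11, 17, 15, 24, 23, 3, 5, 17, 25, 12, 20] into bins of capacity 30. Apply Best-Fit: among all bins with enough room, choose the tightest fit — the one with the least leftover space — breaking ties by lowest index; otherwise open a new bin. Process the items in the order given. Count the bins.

10

Put 21 in bin 1; 9 remain.
Put 5 in bin 1; 4 remain.
Put 4 in bin 1; 0 remain.
Put 24 in bin 2; 6 remain.
Put 20 in bin 3; 10 remain.
Put 10 in bin 3; 0 remain.
Put 11 in bin 4; 19 remain.
Put 17 in bin 4; 2 remain.
Put 15 in bin 5; 15 remain.
Put 24 in bin 6; 6 remain.
Put 23 in bin 7; 7 remain.
Put 3 in bin 2; 3 remain.
Put 5 in bin 6; 1 remain.
Put 17 in bin 8; 13 remain.
Put 25 in bin 9; 5 remain.
Put 12 in bin 8; 1 remain.
Put 20 in bin 10; 10 remain.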